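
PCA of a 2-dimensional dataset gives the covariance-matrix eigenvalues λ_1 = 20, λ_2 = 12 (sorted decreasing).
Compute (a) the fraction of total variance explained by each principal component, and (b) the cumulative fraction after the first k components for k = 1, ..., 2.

Step 1 — total variance = trace(Sigma) = Σ λ_i = 20 + 12 = 32.

Step 2 — fraction explained by component i = λ_i / Σ λ:
  PC1: 20/32 = 0.625
  PC2: 12/32 = 0.375

Step 3 — cumulative fraction after k components = (λ_1 + ... + λ_k) / Σ λ:
  k = 1: 20/32 = 0.625
  k = 2: (20 + 12)/32 = 32/32 = 1

Summary (fraction, with percent):

explained: PC1 0.625 (62.5%), PC2 0.375 (37.5%);  cumulative: 0.625, 1


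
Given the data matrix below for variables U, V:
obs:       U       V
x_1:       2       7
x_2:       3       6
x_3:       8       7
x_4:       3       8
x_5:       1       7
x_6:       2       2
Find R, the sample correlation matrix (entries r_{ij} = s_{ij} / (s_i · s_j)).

Step 1 — column means:
  mean(U) = (2 + 3 + 8 + 3 + 1 + 2) / 6 = 19/6 = 3.1667
  mean(V) = (7 + 6 + 7 + 8 + 7 + 2) / 6 = 37/6 = 6.1667

Step 2 — sample variances and covariances s[i,j] = (1/(n-1)) · Σ_k (x_{k,i} - mean_i) · (x_{k,j} - mean_j), with n-1 = 5:
  s[U,U] = ((-1.1667)·(-1.1667) + (-0.1667)·(-0.1667) + (4.8333)·(4.8333) + (-0.1667)·(-0.1667) + (-2.1667)·(-2.1667) + (-1.1667)·(-1.1667)) / 5 = 30.8333/5 = 6.1667
  s[U,V] = ((-1.1667)·(0.8333) + (-0.1667)·(-0.1667) + (4.8333)·(0.8333) + (-0.1667)·(1.8333) + (-2.1667)·(0.8333) + (-1.1667)·(-4.1667)) / 5 = 5.8333/5 = 1.1667
  s[V,V] = ((0.8333)·(0.8333) + (-0.1667)·(-0.1667) + (0.8333)·(0.8333) + (1.8333)·(1.8333) + (0.8333)·(0.8333) + (-4.1667)·(-4.1667)) / 5 = 22.8333/5 = 4.5667
  Sample standard deviations s_i = √(s[i,i]):
  s(U) = √(6.1667) = 2.4833
  s(V) = √(4.5667) = 2.137

Step 3 — r_{ij} = s_{ij} / (s_i · s_j):
  r[U,U] = 1 (diagonal).
  r[U,V] = 1.1667 / (2.4833 · 2.137) = 1.1667 / 5.3067 = 0.2198
  r[V,V] = 1 (diagonal).

R is symmetric with unit diagonal. Assembling:

R = [[1, 0.2198],
 [0.2198, 1]]


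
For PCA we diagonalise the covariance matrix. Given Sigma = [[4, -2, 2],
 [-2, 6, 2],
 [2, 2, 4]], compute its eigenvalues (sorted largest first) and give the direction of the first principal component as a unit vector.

Step 1 — characteristic polynomial p(λ) = det(λI - Sigma) = λ³ - tr·λ² + c_1·λ - det, where tr = trace, c_1 = sum of the principal 2×2 minors, det = det(Sigma):
  tr = 4 + 6 + 4 = 14,
  c_1 = (4·6 - (-2)²) + (4·4 - (2)²) + (6·4 - (2)²) = 20 + 12 + 20 = 52,
  det = 4·(6·4 - (2)²) - (-2)·((-2)·4 - (2)·(2)) + (2)·((-2)·(2) - 6·(2)) = 4·(20) - (-2)·(-12) + (2)·(-16) = 24.
  So p(λ) = λ³ - 14λ² + 52λ - 24.
Step 2 — look for an integer root (rational root theorem: any rational root is an integer divisor of 24). Testing λ = 6:
  p(6) = 216 - 504 + 312 - 24 = 0  ✓
  Dividing out (λ - 6): p(λ) = (λ - 6)(λ² - 8λ + 4).
Step 3 — remaining eigenvalues from the quadratic λ² - 8λ + 4 = 0:
  Δ = 8² - 4·4 = 64 - 16 = 48,  λ = (8 ± √48)/2 = (8 ± 6.9282)/2 ≈ 7.4641 or 0.5359.
  Sorted: λ_1 = 7.4641,  λ_2 = 6,  λ_3 = 0.5359  (check: sum = 14 = tr ✓).

Step 4 — unit eigenvector for λ_1 ≈ 7.4641: v spans the null space of (Sigma - λ_1 I), whose rows are
  r_1 = (-3.4641, -2, 2),  r_2 = (-2, -1.4641, 2),  r_3 = (2, 2, -3.4641).
  v is orthogonal to every row, so take v ∝ r_1 × r_2 = ((-2)·(2) - (2)·(-1.4641), (2)·(-2) - (-3.4641)·(2), (-3.4641)·(-1.4641) - (-2)·(-2)) ≈ (-1.0718, 2.9282, 1.0718).
  Rescale (multiply by -1 so the first nonzero entry is positive): u = (1.0718, -2.9282, -1.0718).
  ||u|| = √((1.0718)² + (-2.9282)² + (-1.0718)²) = √(10.8719) ≈ 3.2973,  v_1 = u/||u|| ≈ (0.3251, -0.8881, -0.3251) (||v_1|| = 1).

λ_1 = 7.4641,  λ_2 = 6,  λ_3 = 0.5359;  v_1 ≈ (0.3251, -0.8881, -0.3251)


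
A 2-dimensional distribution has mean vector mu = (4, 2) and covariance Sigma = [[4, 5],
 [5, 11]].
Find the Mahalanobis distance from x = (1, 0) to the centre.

Step 1 — centre the observation: (x - mu) = (-3, -2).

Step 2 — invert Sigma. det(Sigma) = 4·11 - (5)² = 19.
  Sigma^{-1} = (1/det) · [[d, -b], [-b, a]] = [[0.5789, -0.2632],
 [-0.2632, 0.2105]].

Step 3 — form the quadratic (x - mu)^T · Sigma^{-1} · (x - mu):
  Sigma^{-1} · (x - mu) = (-1.2105, 0.3684).
  (x - mu)^T · [Sigma^{-1} · (x - mu)] = (-3)·(-1.2105) + (-2)·(0.3684) = 2.8947.

Step 4 — take square root: d = √(2.8947) ≈ 1.7014.

d(x, mu) = √(2.8947) ≈ 1.7014


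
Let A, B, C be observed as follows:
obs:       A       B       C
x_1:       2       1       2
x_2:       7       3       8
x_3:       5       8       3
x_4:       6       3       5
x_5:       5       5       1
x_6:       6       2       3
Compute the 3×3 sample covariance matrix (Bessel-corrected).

Step 1 — column means:
  mean(A) = (2 + 7 + 5 + 6 + 5 + 6) / 6 = 31/6 = 5.1667
  mean(B) = (1 + 3 + 8 + 3 + 5 + 2) / 6 = 22/6 = 3.6667
  mean(C) = (2 + 8 + 3 + 5 + 1 + 3) / 6 = 22/6 = 3.6667

Step 2 — sample covariance S[i,j] = (1/(n-1)) · Σ_k (x_{k,i} - mean_i) · (x_{k,j} - mean_j), with n-1 = 5.
  S[A,A] = ((-3.1667)·(-3.1667) + (1.8333)·(1.8333) + (-0.1667)·(-0.1667) + (0.8333)·(0.8333) + (-0.1667)·(-0.1667) + (0.8333)·(0.8333)) / 5 = 14.8333/5 = 2.9667
  S[A,B] = ((-3.1667)·(-2.6667) + (1.8333)·(-0.6667) + (-0.1667)·(4.3333) + (0.8333)·(-0.6667) + (-0.1667)·(1.3333) + (0.8333)·(-1.6667)) / 5 = 4.3333/5 = 0.8667
  S[A,C] = ((-3.1667)·(-1.6667) + (1.8333)·(4.3333) + (-0.1667)·(-0.6667) + (0.8333)·(1.3333) + (-0.1667)·(-2.6667) + (0.8333)·(-0.6667)) / 5 = 14.3333/5 = 2.8667
  S[B,B] = ((-2.6667)·(-2.6667) + (-0.6667)·(-0.6667) + (4.3333)·(4.3333) + (-0.6667)·(-0.6667) + (1.3333)·(1.3333) + (-1.6667)·(-1.6667)) / 5 = 31.3333/5 = 6.2667
  S[B,C] = ((-2.6667)·(-1.6667) + (-0.6667)·(4.3333) + (4.3333)·(-0.6667) + (-0.6667)·(1.3333) + (1.3333)·(-2.6667) + (-1.6667)·(-0.6667)) / 5 = -4.6667/5 = -0.9333
  S[C,C] = ((-1.6667)·(-1.6667) + (4.3333)·(4.3333) + (-0.6667)·(-0.6667) + (1.3333)·(1.3333) + (-2.6667)·(-2.6667) + (-0.6667)·(-0.6667)) / 5 = 31.3333/5 = 6.2667

S is symmetric (S[j,i] = S[i,j]). Assembling:

S = [[2.9667, 0.8667, 2.8667],
 [0.8667, 6.2667, -0.9333],
 [2.8667, -0.9333, 6.2667]]


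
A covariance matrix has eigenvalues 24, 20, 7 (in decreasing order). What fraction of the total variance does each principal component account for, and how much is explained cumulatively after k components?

Step 1 — total variance = trace(Sigma) = Σ λ_i = 24 + 20 + 7 = 51.

Step 2 — fraction explained by component i = λ_i / Σ λ:
  PC1: 24/51 = 0.4706
  PC2: 20/51 = 0.3922
  PC3: 7/51 = 0.1373

Step 3 — cumulative fraction after k components = (λ_1 + ... + λ_k) / Σ λ:
  k = 1: 24/51 = 0.4706
  k = 2: (24 + 20)/51 = 44/51 = 0.8627
  k = 3: (24 + 20 + 7)/51 = 51/51 = 1

Summary (fraction, with percent):

explained: PC1 0.4706 (47.06%), PC2 0.3922 (39.22%), PC3 0.1373 (13.73%);  cumulative: 0.4706, 0.8627, 1


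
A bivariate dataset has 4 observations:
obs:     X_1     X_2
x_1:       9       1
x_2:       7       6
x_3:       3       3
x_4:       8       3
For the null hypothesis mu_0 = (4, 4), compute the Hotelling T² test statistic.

Step 1 — sample mean vector:
  mean(X_1) = (9 + 7 + 3 + 8) / 4 = 27/4 = 6.75
  mean(X_2) = (1 + 6 + 3 + 3) / 4 = 13/4 = 3.25
  x̄ = (6.75, 3.25),  deviation x̄ - mu_0 = (6.75, 3.25) - (4, 4) = (2.75, -0.75).

Step 2 — sample covariance matrix, S[i,j] = (1/(n-1)) · Σ_k (x_{k,i} - mean_i) · (x_{k,j} - mean_j), divisor n-1 = 3:
  S[X_1,X_1] = ((2.25)·(2.25) + (0.25)·(0.25) + (-3.75)·(-3.75) + (1.25)·(1.25)) / 3 = 20.75/3 = 6.9167
  S[X_1,X_2] = ((2.25)·(-2.25) + (0.25)·(2.75) + (-3.75)·(-0.25) + (1.25)·(-0.25)) / 3 = -3.75/3 = -1.25
  S[X_2,X_2] = ((-2.25)·(-2.25) + (2.75)·(2.75) + (-0.25)·(-0.25) + (-0.25)·(-0.25)) / 3 = 12.75/3 = 4.25
  S = [[6.9167, -1.25],
 [-1.25, 4.25]].

Step 3 — invert S. det(S) = 6.9167·4.25 - (-1.25)² = 27.8333.
  S^{-1} = (1/det) · [[d, -b], [-b, a]] = [[0.1527, 0.0449],
 [0.0449, 0.2485]].

Step 4 — quadratic form (x̄ - mu_0)^T · S^{-1} · (x̄ - mu_0):
  S^{-1} · (x̄ - mu_0) = (0.3862, -0.0629),
  (x̄ - mu_0)^T · [...] = (2.75)·(0.3862) + (-0.75)·(-0.0629) = 1.1093.

Step 5 — scale by n: T² = 4 · 1.1093 = 4.4371.

T² ≈ 4.4371


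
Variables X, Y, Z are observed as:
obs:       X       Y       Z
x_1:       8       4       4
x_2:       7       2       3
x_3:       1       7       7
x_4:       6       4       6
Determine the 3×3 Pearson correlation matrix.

Step 1 — column means:
  mean(X) = (8 + 7 + 1 + 6) / 4 = 22/4 = 5.5
  mean(Y) = (4 + 2 + 7 + 4) / 4 = 17/4 = 4.25
  mean(Z) = (4 + 3 + 7 + 6) / 4 = 20/4 = 5

Step 2 — sample variances and covariances s[i,j] = (1/(n-1)) · Σ_k (x_{k,i} - mean_i) · (x_{k,j} - mean_j), with n-1 = 3:
  s[X,X] = ((2.5)·(2.5) + (1.5)·(1.5) + (-4.5)·(-4.5) + (0.5)·(0.5)) / 3 = 29/3 = 9.6667
  s[X,Y] = ((2.5)·(-0.25) + (1.5)·(-2.25) + (-4.5)·(2.75) + (0.5)·(-0.25)) / 3 = -16.5/3 = -5.5
  s[X,Z] = ((2.5)·(-1) + (1.5)·(-2) + (-4.5)·(2) + (0.5)·(1)) / 3 = -14/3 = -4.6667
  s[Y,Y] = ((-0.25)·(-0.25) + (-2.25)·(-2.25) + (2.75)·(2.75) + (-0.25)·(-0.25)) / 3 = 12.75/3 = 4.25
  s[Y,Z] = ((-0.25)·(-1) + (-2.25)·(-2) + (2.75)·(2) + (-0.25)·(1)) / 3 = 10/3 = 3.3333
  s[Z,Z] = ((-1)·(-1) + (-2)·(-2) + (2)·(2) + (1)·(1)) / 3 = 10/3 = 3.3333
  Sample standard deviations s_i = √(s[i,i]):
  s(X) = √(9.6667) = 3.1091
  s(Y) = √(4.25) = 2.0616
  s(Z) = √(3.3333) = 1.8257

Step 3 — r_{ij} = s_{ij} / (s_i · s_j):
  r[X,X] = 1 (diagonal).
  r[X,Y] = -5.5 / (3.1091 · 2.0616) = -5.5 / 6.4096 = -0.8581
  r[X,Z] = -4.6667 / (3.1091 · 1.8257) = -4.6667 / 5.6765 = -0.8221
  r[Y,Y] = 1 (diagonal).
  r[Y,Z] = 3.3333 / (2.0616 · 1.8257) = 3.3333 / 3.7639 = 0.8856
  r[Z,Z] = 1 (diagonal).

R is symmetric with unit diagonal. Assembling:

R = [[1, -0.8581, -0.8221],
 [-0.8581, 1, 0.8856],
 [-0.8221, 0.8856, 1]]


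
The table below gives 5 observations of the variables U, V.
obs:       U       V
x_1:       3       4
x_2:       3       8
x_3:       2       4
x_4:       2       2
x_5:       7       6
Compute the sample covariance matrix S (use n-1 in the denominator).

Step 1 — column means:
  mean(U) = (3 + 3 + 2 + 2 + 7) / 5 = 17/5 = 3.4
  mean(V) = (4 + 8 + 4 + 2 + 6) / 5 = 24/5 = 4.8

Step 2 — sample covariance S[i,j] = (1/(n-1)) · Σ_k (x_{k,i} - mean_i) · (x_{k,j} - mean_j), with n-1 = 4.
  S[U,U] = ((-0.4)·(-0.4) + (-0.4)·(-0.4) + (-1.4)·(-1.4) + (-1.4)·(-1.4) + (3.6)·(3.6)) / 4 = 17.2/4 = 4.3
  S[U,V] = ((-0.4)·(-0.8) + (-0.4)·(3.2) + (-1.4)·(-0.8) + (-1.4)·(-2.8) + (3.6)·(1.2)) / 4 = 8.4/4 = 2.1
  S[V,V] = ((-0.8)·(-0.8) + (3.2)·(3.2) + (-0.8)·(-0.8) + (-2.8)·(-2.8) + (1.2)·(1.2)) / 4 = 20.8/4 = 5.2

S is symmetric (S[j,i] = S[i,j]). Assembling:

S = [[4.3, 2.1],
 [2.1, 5.2]]


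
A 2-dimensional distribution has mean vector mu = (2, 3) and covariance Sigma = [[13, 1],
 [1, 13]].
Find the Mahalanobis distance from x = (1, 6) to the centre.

Step 1 — centre the observation: (x - mu) = (-1, 3).

Step 2 — invert Sigma. det(Sigma) = 13·13 - (1)² = 168.
  Sigma^{-1} = (1/det) · [[d, -b], [-b, a]] = [[0.0774, -0.006],
 [-0.006, 0.0774]].

Step 3 — form the quadratic (x - mu)^T · Sigma^{-1} · (x - mu):
  Sigma^{-1} · (x - mu) = (-0.0952, 0.2381).
  (x - mu)^T · [Sigma^{-1} · (x - mu)] = (-1)·(-0.0952) + (3)·(0.2381) = 0.8095.

Step 4 — take square root: d = √(0.8095) ≈ 0.8997.

d(x, mu) = √(0.8095) ≈ 0.8997


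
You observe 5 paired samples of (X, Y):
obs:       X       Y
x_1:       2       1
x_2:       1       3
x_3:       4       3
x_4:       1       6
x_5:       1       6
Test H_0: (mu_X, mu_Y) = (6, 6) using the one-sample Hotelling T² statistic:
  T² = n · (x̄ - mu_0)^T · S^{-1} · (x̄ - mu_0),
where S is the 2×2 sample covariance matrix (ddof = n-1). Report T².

Step 1 — sample mean vector:
  mean(X) = (2 + 1 + 4 + 1 + 1) / 5 = 9/5 = 1.8
  mean(Y) = (1 + 3 + 3 + 6 + 6) / 5 = 19/5 = 3.8
  x̄ = (1.8, 3.8),  deviation x̄ - mu_0 = (1.8, 3.8) - (6, 6) = (-4.2, -2.2).

Step 2 — sample covariance matrix, S[i,j] = (1/(n-1)) · Σ_k (x_{k,i} - mean_i) · (x_{k,j} - mean_j), divisor n-1 = 4:
  S[X,X] = ((0.2)·(0.2) + (-0.8)·(-0.8) + (2.2)·(2.2) + (-0.8)·(-0.8) + (-0.8)·(-0.8)) / 4 = 6.8/4 = 1.7
  S[X,Y] = ((0.2)·(-2.8) + (-0.8)·(-0.8) + (2.2)·(-0.8) + (-0.8)·(2.2) + (-0.8)·(2.2)) / 4 = -5.2/4 = -1.3
  S[Y,Y] = ((-2.8)·(-2.8) + (-0.8)·(-0.8) + (-0.8)·(-0.8) + (2.2)·(2.2) + (2.2)·(2.2)) / 4 = 18.8/4 = 4.7
  S = [[1.7, -1.3],
 [-1.3, 4.7]].

Step 3 — invert S. det(S) = 1.7·4.7 - (-1.3)² = 6.3.
  S^{-1} = (1/det) · [[d, -b], [-b, a]] = [[0.746, 0.2063],
 [0.2063, 0.2698]].

Step 4 — quadratic form (x̄ - mu_0)^T · S^{-1} · (x̄ - mu_0):
  S^{-1} · (x̄ - mu_0) = (-3.5873, -1.4603),
  (x̄ - mu_0)^T · [...] = (-4.2)·(-3.5873) + (-2.2)·(-1.4603) = 18.2794.

Step 5 — scale by n: T² = 5 · 18.2794 = 91.3968.

T² ≈ 91.3968


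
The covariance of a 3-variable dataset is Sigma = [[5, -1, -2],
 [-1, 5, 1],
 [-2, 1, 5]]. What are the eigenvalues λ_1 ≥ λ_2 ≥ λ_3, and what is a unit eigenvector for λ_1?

Step 1 — characteristic polynomial p(λ) = det(λI - Sigma) = λ³ - tr·λ² + c_1·λ - det, where tr = trace, c_1 = sum of the principal 2×2 minors, det = det(Sigma):
  tr = 5 + 5 + 5 = 15,
  c_1 = (5·5 - (-1)²) + (5·5 - (-2)²) + (5·5 - (1)²) = 24 + 21 + 24 = 69,
  det = 5·(5·5 - (1)²) - (-1)·((-1)·5 - (1)·(-2)) + (-2)·((-1)·(1) - 5·(-2)) = 5·(24) - (-1)·(-3) + (-2)·(9) = 99.
  So p(λ) = λ³ - 15λ² + 69λ - 99.
Step 2 — look for an integer root (rational root theorem: any rational root is an integer divisor of 99). Testing λ = 3:
  p(3) = 27 - 135 + 207 - 99 = 0  ✓
  Dividing out (λ - 3): p(λ) = (λ - 3)(λ² - 12λ + 33).
Step 3 — remaining eigenvalues from the quadratic λ² - 12λ + 33 = 0:
  Δ = 12² - 4·33 = 144 - 132 = 12,  λ = (12 ± √12)/2 = (12 ± 3.4641)/2 ≈ 7.7321 or 4.2679.
  Sorted: λ_1 = 7.7321,  λ_2 = 4.2679,  λ_3 = 3  (check: sum = 15 = tr ✓).

Step 4 — unit eigenvector for λ_1 ≈ 7.7321: v spans the null space of (Sigma - λ_1 I), whose rows are
  r_1 = (-2.7321, -1, -2),  r_2 = (-1, -2.7321, 1),  r_3 = (-2, 1, -2.7321).
  v is orthogonal to every row, so take v ∝ r_1 × r_2 = ((-1)·(1) - (-2)·(-2.7321), (-2)·(-1) - (-2.7321)·(1), (-2.7321)·(-2.7321) - (-1)·(-1)) ≈ (-6.4641, 4.7321, 6.4641).
  Rescale (multiply by -1 so the first nonzero entry is positive): u = (6.4641, -4.7321, -6.4641).
  ||u|| = √((6.4641)² + (-4.7321)² + (-6.4641)²) = √(105.9615) ≈ 10.2938,  v_1 = u/||u|| ≈ (0.628, -0.4597, -0.628) (||v_1|| = 1).

λ_1 = 7.7321,  λ_2 = 4.2679,  λ_3 = 3;  v_1 ≈ (0.628, -0.4597, -0.628)


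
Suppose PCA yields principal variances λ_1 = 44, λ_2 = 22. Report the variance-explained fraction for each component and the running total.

Step 1 — total variance = trace(Sigma) = Σ λ_i = 44 + 22 = 66.

Step 2 — fraction explained by component i = λ_i / Σ λ:
  PC1: 44/66 = 0.6667
  PC2: 22/66 = 0.3333

Step 3 — cumulative fraction after k components = (λ_1 + ... + λ_k) / Σ λ:
  k = 1: 44/66 = 0.6667
  k = 2: (44 + 22)/66 = 66/66 = 1

Summary (fraction, with percent):

explained: PC1 0.6667 (66.67%), PC2 0.3333 (33.33%);  cumulative: 0.6667, 1


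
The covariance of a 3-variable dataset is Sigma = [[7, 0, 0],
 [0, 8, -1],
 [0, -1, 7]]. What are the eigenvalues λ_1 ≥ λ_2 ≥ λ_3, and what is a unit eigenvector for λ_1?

Step 1 — characteristic polynomial p(λ) = det(λI - Sigma) = λ³ - tr·λ² + c_1·λ - det, where tr = trace, c_1 = sum of the principal 2×2 minors, det = det(Sigma):
  tr = 7 + 8 + 7 = 22,
  c_1 = (7·8 - (0)²) + (7·7 - (0)²) + (8·7 - (-1)²) = 56 + 49 + 55 = 160,
  det = 7·(8·7 - (-1)²) - (0)·((0)·7 - (-1)·(0)) + (0)·((0)·(-1) - 8·(0)) = 7·(55) - (0)·(0) + (0)·(0) = 385.
  So p(λ) = λ³ - 22λ² + 160λ - 385.
Step 2 — look for an integer root (rational root theorem: any rational root is an integer divisor of 385). Testing λ = 7:
  p(7) = 343 - 1078 + 1120 - 385 = 0  ✓
  Dividing out (λ - 7): p(λ) = (λ - 7)(λ² - 15λ + 55).
Step 3 — remaining eigenvalues from the quadratic λ² - 15λ + 55 = 0:
  Δ = 15² - 4·55 = 225 - 220 = 5,  λ = (15 ± √5)/2 = (15 ± 2.2361)/2 ≈ 8.618 or 6.382.
  Sorted: λ_1 = 8.618,  λ_2 = 7,  λ_3 = 6.382  (check: sum = 22 = tr ✓).

Step 4 — unit eigenvector for λ_1 ≈ 8.618: v spans the null space of (Sigma - λ_1 I), whose rows are
  r_1 = (-1.618, 0, 0),  r_2 = (0, -0.618, -1),  r_3 = (0, -1, -1.618).
  v is orthogonal to every row, so take v ∝ r_1 × r_2 = ((0)·(-1) - (0)·(-0.618), (0)·(0) - (-1.618)·(-1), (-1.618)·(-0.618) - (0)·(0)) ≈ (0, -1.618, 1).
  Rescale (multiply by -1 so the first nonzero entry is positive): u = (0, 1.618, -1).
  ||u|| = √((0)² + (1.618)² + (-1)²) = √(3.618) ≈ 1.9021,  v_1 = u/||u|| ≈ (0, 0.8507, -0.5257) (||v_1|| = 1).

λ_1 = 8.618,  λ_2 = 7,  λ_3 = 6.382;  v_1 ≈ (0, 0.8507, -0.5257)


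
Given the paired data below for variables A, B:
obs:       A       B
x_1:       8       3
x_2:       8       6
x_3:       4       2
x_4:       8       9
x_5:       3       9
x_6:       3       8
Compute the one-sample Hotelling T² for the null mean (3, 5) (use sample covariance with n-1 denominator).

Step 1 — sample mean vector:
  mean(A) = (8 + 8 + 4 + 8 + 3 + 3) / 6 = 34/6 = 5.6667
  mean(B) = (3 + 6 + 2 + 9 + 9 + 8) / 6 = 37/6 = 6.1667
  x̄ = (5.6667, 6.1667),  deviation x̄ - mu_0 = (5.6667, 6.1667) - (3, 5) = (2.6667, 1.1667).

Step 2 — sample covariance matrix, S[i,j] = (1/(n-1)) · Σ_k (x_{k,i} - mean_i) · (x_{k,j} - mean_j), divisor n-1 = 5:
  S[A,A] = ((2.3333)·(2.3333) + (2.3333)·(2.3333) + (-1.6667)·(-1.6667) + (2.3333)·(2.3333) + (-2.6667)·(-2.6667) + (-2.6667)·(-2.6667)) / 5 = 33.3333/5 = 6.6667
  S[A,B] = ((2.3333)·(-3.1667) + (2.3333)·(-0.1667) + (-1.6667)·(-4.1667) + (2.3333)·(2.8333) + (-2.6667)·(2.8333) + (-2.6667)·(1.8333)) / 5 = -6.6667/5 = -1.3333
  S[B,B] = ((-3.1667)·(-3.1667) + (-0.1667)·(-0.1667) + (-4.1667)·(-4.1667) + (2.8333)·(2.8333) + (2.8333)·(2.8333) + (1.8333)·(1.8333)) / 5 = 46.8333/5 = 9.3667
  S = [[6.6667, -1.3333],
 [-1.3333, 9.3667]].

Step 3 — invert S. det(S) = 6.6667·9.3667 - (-1.3333)² = 60.6667.
  S^{-1} = (1/det) · [[d, -b], [-b, a]] = [[0.1544, 0.022],
 [0.022, 0.1099]].

Step 4 — quadratic form (x̄ - mu_0)^T · S^{-1} · (x̄ - mu_0):
  S^{-1} · (x̄ - mu_0) = (0.4374, 0.1868),
  (x̄ - mu_0)^T · [...] = (2.6667)·(0.4374) + (1.1667)·(0.1868) = 1.3842.

Step 5 — scale by n: T² = 6 · 1.3842 = 8.3055.

T² ≈ 8.3055


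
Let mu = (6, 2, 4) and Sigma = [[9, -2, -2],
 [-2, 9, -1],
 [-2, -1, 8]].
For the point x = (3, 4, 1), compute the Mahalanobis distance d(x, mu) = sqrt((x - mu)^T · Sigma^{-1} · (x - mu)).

Step 1 — centre the observation: (x - mu) = (-3, 2, -3).

Step 2 — invert Sigma (cofactor / det for 3×3, or solve directly):
  Sigma^{-1} = [[0.1261, 0.032, 0.0355],
 [0.032, 0.1208, 0.0231],
 [0.0355, 0.0231, 0.1368]].

Step 3 — form the quadratic (x - mu)^T · Sigma^{-1} · (x - mu):
  Sigma^{-1} · (x - mu) = (-0.421, 0.0764, -0.4707).
  (x - mu)^T · [Sigma^{-1} · (x - mu)] = (-3)·(-0.421) + (2)·(0.0764) + (-3)·(-0.4707) = 2.8277.

Step 4 — take square root: d = √(2.8277) ≈ 1.6816.

d(x, mu) = √(2.8277) ≈ 1.6816


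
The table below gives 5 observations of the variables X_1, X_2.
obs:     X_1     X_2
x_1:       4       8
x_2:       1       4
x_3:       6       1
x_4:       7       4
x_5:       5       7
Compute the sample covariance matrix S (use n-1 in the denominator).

Step 1 — column means:
  mean(X_1) = (4 + 1 + 6 + 7 + 5) / 5 = 23/5 = 4.6
  mean(X_2) = (8 + 4 + 1 + 4 + 7) / 5 = 24/5 = 4.8

Step 2 — sample covariance S[i,j] = (1/(n-1)) · Σ_k (x_{k,i} - mean_i) · (x_{k,j} - mean_j), with n-1 = 4.
  S[X_1,X_1] = ((-0.6)·(-0.6) + (-3.6)·(-3.6) + (1.4)·(1.4) + (2.4)·(2.4) + (0.4)·(0.4)) / 4 = 21.2/4 = 5.3
  S[X_1,X_2] = ((-0.6)·(3.2) + (-3.6)·(-0.8) + (1.4)·(-3.8) + (2.4)·(-0.8) + (0.4)·(2.2)) / 4 = -5.4/4 = -1.35
  S[X_2,X_2] = ((3.2)·(3.2) + (-0.8)·(-0.8) + (-3.8)·(-3.8) + (-0.8)·(-0.8) + (2.2)·(2.2)) / 4 = 30.8/4 = 7.7

S is symmetric (S[j,i] = S[i,j]). Assembling:

S = [[5.3, -1.35],
 [-1.35, 7.7]]


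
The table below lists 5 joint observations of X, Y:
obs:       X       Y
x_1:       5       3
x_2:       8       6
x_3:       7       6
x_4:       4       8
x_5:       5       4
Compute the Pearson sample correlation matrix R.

Step 1 — column means:
  mean(X) = (5 + 8 + 7 + 4 + 5) / 5 = 29/5 = 5.8
  mean(Y) = (3 + 6 + 6 + 8 + 4) / 5 = 27/5 = 5.4

Step 2 — sample variances and covariances s[i,j] = (1/(n-1)) · Σ_k (x_{k,i} - mean_i) · (x_{k,j} - mean_j), with n-1 = 4:
  s[X,X] = ((-0.8)·(-0.8) + (2.2)·(2.2) + (1.2)·(1.2) + (-1.8)·(-1.8) + (-0.8)·(-0.8)) / 4 = 10.8/4 = 2.7
  s[X,Y] = ((-0.8)·(-2.4) + (2.2)·(0.6) + (1.2)·(0.6) + (-1.8)·(2.6) + (-0.8)·(-1.4)) / 4 = 0.4/4 = 0.1
  s[Y,Y] = ((-2.4)·(-2.4) + (0.6)·(0.6) + (0.6)·(0.6) + (2.6)·(2.6) + (-1.4)·(-1.4)) / 4 = 15.2/4 = 3.8
  Sample standard deviations s_i = √(s[i,i]):
  s(X) = √(2.7) = 1.6432
  s(Y) = √(3.8) = 1.9494

Step 3 — r_{ij} = s_{ij} / (s_i · s_j):
  r[X,X] = 1 (diagonal).
  r[X,Y] = 0.1 / (1.6432 · 1.9494) = 0.1 / 3.2031 = 0.0312
  r[Y,Y] = 1 (diagonal).

R is symmetric with unit diagonal. Assembling:

R = [[1, 0.0312],
 [0.0312, 1]]


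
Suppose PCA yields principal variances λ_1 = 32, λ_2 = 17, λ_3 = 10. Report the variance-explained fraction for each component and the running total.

Step 1 — total variance = trace(Sigma) = Σ λ_i = 32 + 17 + 10 = 59.

Step 2 — fraction explained by component i = λ_i / Σ λ:
  PC1: 32/59 = 0.5424
  PC2: 17/59 = 0.2881
  PC3: 10/59 = 0.1695

Step 3 — cumulative fraction after k components = (λ_1 + ... + λ_k) / Σ λ:
  k = 1: 32/59 = 0.5424
  k = 2: (32 + 17)/59 = 49/59 = 0.8305
  k = 3: (32 + 17 + 10)/59 = 59/59 = 1

Summary (fraction, with percent):

explained: PC1 0.5424 (54.24%), PC2 0.2881 (28.81%), PC3 0.1695 (16.95%);  cumulative: 0.5424, 0.8305, 1


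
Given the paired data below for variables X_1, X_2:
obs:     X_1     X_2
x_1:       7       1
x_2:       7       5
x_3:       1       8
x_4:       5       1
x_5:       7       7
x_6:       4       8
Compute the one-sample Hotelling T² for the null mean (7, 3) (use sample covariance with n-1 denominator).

Step 1 — sample mean vector:
  mean(X_1) = (7 + 7 + 1 + 5 + 7 + 4) / 6 = 31/6 = 5.1667
  mean(X_2) = (1 + 5 + 8 + 1 + 7 + 8) / 6 = 30/6 = 5
  x̄ = (5.1667, 5),  deviation x̄ - mu_0 = (5.1667, 5) - (7, 3) = (-1.8333, 2).

Step 2 — sample covariance matrix, S[i,j] = (1/(n-1)) · Σ_k (x_{k,i} - mean_i) · (x_{k,j} - mean_j), divisor n-1 = 5:
  S[X_1,X_1] = ((1.8333)·(1.8333) + (1.8333)·(1.8333) + (-4.1667)·(-4.1667) + (-0.1667)·(-0.1667) + (1.8333)·(1.8333) + (-1.1667)·(-1.1667)) / 5 = 28.8333/5 = 5.7667
  S[X_1,X_2] = ((1.8333)·(-4) + (1.8333)·(0) + (-4.1667)·(3) + (-0.1667)·(-4) + (1.8333)·(2) + (-1.1667)·(3)) / 5 = -19/5 = -3.8
  S[X_2,X_2] = ((-4)·(-4) + (0)·(0) + (3)·(3) + (-4)·(-4) + (2)·(2) + (3)·(3)) / 5 = 54/5 = 10.8
  S = [[5.7667, -3.8],
 [-3.8, 10.8]].

Step 3 — invert S. det(S) = 5.7667·10.8 - (-3.8)² = 47.84.
  S^{-1} = (1/det) · [[d, -b], [-b, a]] = [[0.2258, 0.0794],
 [0.0794, 0.1205]].

Step 4 — quadratic form (x̄ - mu_0)^T · S^{-1} · (x̄ - mu_0):
  S^{-1} · (x̄ - mu_0) = (-0.255, 0.0955),
  (x̄ - mu_0)^T · [...] = (-1.8333)·(-0.255) + (2)·(0.0955) = 0.6584.

Step 5 — scale by n: T² = 6 · 0.6584 = 3.9507.

T² ≈ 3.9507


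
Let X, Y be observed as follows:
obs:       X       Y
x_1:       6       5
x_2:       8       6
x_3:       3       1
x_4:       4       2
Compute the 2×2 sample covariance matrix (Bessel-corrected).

Step 1 — column means:
  mean(X) = (6 + 8 + 3 + 4) / 4 = 21/4 = 5.25
  mean(Y) = (5 + 6 + 1 + 2) / 4 = 14/4 = 3.5

Step 2 — sample covariance S[i,j] = (1/(n-1)) · Σ_k (x_{k,i} - mean_i) · (x_{k,j} - mean_j), with n-1 = 3.
  S[X,X] = ((0.75)·(0.75) + (2.75)·(2.75) + (-2.25)·(-2.25) + (-1.25)·(-1.25)) / 3 = 14.75/3 = 4.9167
  S[X,Y] = ((0.75)·(1.5) + (2.75)·(2.5) + (-2.25)·(-2.5) + (-1.25)·(-1.5)) / 3 = 15.5/3 = 5.1667
  S[Y,Y] = ((1.5)·(1.5) + (2.5)·(2.5) + (-2.5)·(-2.5) + (-1.5)·(-1.5)) / 3 = 17/3 = 5.6667

S is symmetric (S[j,i] = S[i,j]). Assembling:

S = [[4.9167, 5.1667],
 [5.1667, 5.6667]]


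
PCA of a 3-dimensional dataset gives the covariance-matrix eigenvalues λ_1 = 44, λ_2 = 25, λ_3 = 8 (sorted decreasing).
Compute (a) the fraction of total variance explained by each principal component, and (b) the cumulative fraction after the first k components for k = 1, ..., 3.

Step 1 — total variance = trace(Sigma) = Σ λ_i = 44 + 25 + 8 = 77.

Step 2 — fraction explained by component i = λ_i / Σ λ:
  PC1: 44/77 = 0.5714
  PC2: 25/77 = 0.3247
  PC3: 8/77 = 0.1039

Step 3 — cumulative fraction after k components = (λ_1 + ... + λ_k) / Σ λ:
  k = 1: 44/77 = 0.5714
  k = 2: (44 + 25)/77 = 69/77 = 0.8961
  k = 3: (44 + 25 + 8)/77 = 77/77 = 1

Summary (fraction, with percent):

explained: PC1 0.5714 (57.14%), PC2 0.3247 (32.47%), PC3 0.1039 (10.39%);  cumulative: 0.5714, 0.8961, 1


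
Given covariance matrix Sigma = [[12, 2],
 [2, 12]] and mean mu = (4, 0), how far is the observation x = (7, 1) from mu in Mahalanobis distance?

Step 1 — centre the observation: (x - mu) = (3, 1).

Step 2 — invert Sigma. det(Sigma) = 12·12 - (2)² = 140.
  Sigma^{-1} = (1/det) · [[d, -b], [-b, a]] = [[0.0857, -0.0143],
 [-0.0143, 0.0857]].

Step 3 — form the quadratic (x - mu)^T · Sigma^{-1} · (x - mu):
  Sigma^{-1} · (x - mu) = (0.2429, 0.0429).
  (x - mu)^T · [Sigma^{-1} · (x - mu)] = (3)·(0.2429) + (1)·(0.0429) = 0.7714.

Step 4 — take square root: d = √(0.7714) ≈ 0.8783.

d(x, mu) = √(0.7714) ≈ 0.8783


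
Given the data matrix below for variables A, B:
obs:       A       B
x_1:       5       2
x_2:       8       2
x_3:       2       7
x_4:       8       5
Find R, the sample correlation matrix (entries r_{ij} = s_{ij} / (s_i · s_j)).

Step 1 — column means:
  mean(A) = (5 + 8 + 2 + 8) / 4 = 23/4 = 5.75
  mean(B) = (2 + 2 + 7 + 5) / 4 = 16/4 = 4

Step 2 — sample variances and covariances s[i,j] = (1/(n-1)) · Σ_k (x_{k,i} - mean_i) · (x_{k,j} - mean_j), with n-1 = 3:
  s[A,A] = ((-0.75)·(-0.75) + (2.25)·(2.25) + (-3.75)·(-3.75) + (2.25)·(2.25)) / 3 = 24.75/3 = 8.25
  s[A,B] = ((-0.75)·(-2) + (2.25)·(-2) + (-3.75)·(3) + (2.25)·(1)) / 3 = -12/3 = -4
  s[B,B] = ((-2)·(-2) + (-2)·(-2) + (3)·(3) + (1)·(1)) / 3 = 18/3 = 6
  Sample standard deviations s_i = √(s[i,i]):
  s(A) = √(8.25) = 2.8723
  s(B) = √(6) = 2.4495

Step 3 — r_{ij} = s_{ij} / (s_i · s_j):
  r[A,A] = 1 (diagonal).
  r[A,B] = -4 / (2.8723 · 2.4495) = -4 / 7.0356 = -0.5685
  r[B,B] = 1 (diagonal).

R is symmetric with unit diagonal. Assembling:

R = [[1, -0.5685],
 [-0.5685, 1]]


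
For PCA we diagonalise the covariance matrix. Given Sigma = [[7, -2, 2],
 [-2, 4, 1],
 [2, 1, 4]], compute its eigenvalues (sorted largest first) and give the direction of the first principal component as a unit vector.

Step 1 — characteristic polynomial p(λ) = det(λI - Sigma) = λ³ - tr·λ² + c_1·λ - det, where tr = trace, c_1 = sum of the principal 2×2 minors, det = det(Sigma):
  tr = 7 + 4 + 4 = 15,
  c_1 = (7·4 - (-2)²) + (7·4 - (2)²) + (4·4 - (1)²) = 24 + 24 + 15 = 63,
  det = 7·(4·4 - (1)²) - (-2)·((-2)·4 - (1)·(2)) + (2)·((-2)·(1) - 4·(2)) = 7·(15) - (-2)·(-10) + (2)·(-10) = 65.
  So p(λ) = λ³ - 15λ² + 63λ - 65.
Step 2 — look for an integer root (rational root theorem: any rational root is an integer divisor of 65). Testing λ = 5:
  p(5) = 125 - 375 + 315 - 65 = 0  ✓
  Dividing out (λ - 5): p(λ) = (λ - 5)(λ² - 10λ + 13).
Step 3 — remaining eigenvalues from the quadratic λ² - 10λ + 13 = 0:
  Δ = 10² - 4·13 = 100 - 52 = 48,  λ = (10 ± √48)/2 = (10 ± 6.9282)/2 ≈ 8.4641 or 1.5359.
  Sorted: λ_1 = 8.4641,  λ_2 = 5,  λ_3 = 1.5359  (check: sum = 15 = tr ✓).

Step 4 — unit eigenvector for λ_1 ≈ 8.4641: v spans the null space of (Sigma - λ_1 I), whose rows are
  r_1 = (-1.4641, -2, 2),  r_2 = (-2, -4.4641, 1),  r_3 = (2, 1, -4.4641).
  v is orthogonal to every row, so take v ∝ r_1 × r_2 = ((-2)·(1) - (2)·(-4.4641), (2)·(-2) - (-1.4641)·(1), (-1.4641)·(-4.4641) - (-2)·(-2)) ≈ (6.9282, -2.5359, 2.5359).
  Let u = (6.9282, -2.5359, 2.5359).
  ||u|| = √((6.9282)² + (-2.5359)² + (2.5359)²) = √(60.8616) ≈ 7.8014,  v_1 = u/||u|| ≈ (0.8881, -0.3251, 0.3251) (||v_1|| = 1).

λ_1 = 8.4641,  λ_2 = 5,  λ_3 = 1.5359;  v_1 ≈ (0.8881, -0.3251, 0.3251)


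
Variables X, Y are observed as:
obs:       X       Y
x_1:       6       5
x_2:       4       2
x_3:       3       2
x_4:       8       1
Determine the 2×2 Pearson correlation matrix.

Step 1 — column means:
  mean(X) = (6 + 4 + 3 + 8) / 4 = 21/4 = 5.25
  mean(Y) = (5 + 2 + 2 + 1) / 4 = 10/4 = 2.5

Step 2 — sample variances and covariances s[i,j] = (1/(n-1)) · Σ_k (x_{k,i} - mean_i) · (x_{k,j} - mean_j), with n-1 = 3:
  s[X,X] = ((0.75)·(0.75) + (-1.25)·(-1.25) + (-2.25)·(-2.25) + (2.75)·(2.75)) / 3 = 14.75/3 = 4.9167
  s[X,Y] = ((0.75)·(2.5) + (-1.25)·(-0.5) + (-2.25)·(-0.5) + (2.75)·(-1.5)) / 3 = -0.5/3 = -0.1667
  s[Y,Y] = ((2.5)·(2.5) + (-0.5)·(-0.5) + (-0.5)·(-0.5) + (-1.5)·(-1.5)) / 3 = 9/3 = 3
  Sample standard deviations s_i = √(s[i,i]):
  s(X) = √(4.9167) = 2.2174
  s(Y) = √(3) = 1.7321

Step 3 — r_{ij} = s_{ij} / (s_i · s_j):
  r[X,X] = 1 (diagonal).
  r[X,Y] = -0.1667 / (2.2174 · 1.7321) = -0.1667 / 3.8406 = -0.0434
  r[Y,Y] = 1 (diagonal).

R is symmetric with unit diagonal. Assembling:

R = [[1, -0.0434],
 [-0.0434, 1]]


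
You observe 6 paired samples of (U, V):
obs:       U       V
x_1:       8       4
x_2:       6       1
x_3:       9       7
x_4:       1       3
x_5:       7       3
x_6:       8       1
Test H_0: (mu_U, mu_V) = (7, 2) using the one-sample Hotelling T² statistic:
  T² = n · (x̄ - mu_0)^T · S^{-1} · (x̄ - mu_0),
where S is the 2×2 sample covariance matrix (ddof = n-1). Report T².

Step 1 — sample mean vector:
  mean(U) = (8 + 6 + 9 + 1 + 7 + 8) / 6 = 39/6 = 6.5
  mean(V) = (4 + 1 + 7 + 3 + 3 + 1) / 6 = 19/6 = 3.1667
  x̄ = (6.5, 3.1667),  deviation x̄ - mu_0 = (6.5, 3.1667) - (7, 2) = (-0.5, 1.1667).

Step 2 — sample covariance matrix, S[i,j] = (1/(n-1)) · Σ_k (x_{k,i} - mean_i) · (x_{k,j} - mean_j), divisor n-1 = 5:
  S[U,U] = ((1.5)·(1.5) + (-0.5)·(-0.5) + (2.5)·(2.5) + (-5.5)·(-5.5) + (0.5)·(0.5) + (1.5)·(1.5)) / 5 = 41.5/5 = 8.3
  S[U,V] = ((1.5)·(0.8333) + (-0.5)·(-2.1667) + (2.5)·(3.8333) + (-5.5)·(-0.1667) + (0.5)·(-0.1667) + (1.5)·(-2.1667)) / 5 = 9.5/5 = 1.9
  S[V,V] = ((0.8333)·(0.8333) + (-2.1667)·(-2.1667) + (3.8333)·(3.8333) + (-0.1667)·(-0.1667) + (-0.1667)·(-0.1667) + (-2.1667)·(-2.1667)) / 5 = 24.8333/5 = 4.9667
  S = [[8.3, 1.9],
 [1.9, 4.9667]].

Step 3 — invert S. det(S) = 8.3·4.9667 - (1.9)² = 37.6133.
  S^{-1} = (1/det) · [[d, -b], [-b, a]] = [[0.132, -0.0505],
 [-0.0505, 0.2207]].

Step 4 — quadratic form (x̄ - mu_0)^T · S^{-1} · (x̄ - mu_0):
  S^{-1} · (x̄ - mu_0) = (-0.125, 0.2827),
  (x̄ - mu_0)^T · [...] = (-0.5)·(-0.125) + (1.1667)·(0.2827) = 0.3923.

Step 5 — scale by n: T² = 6 · 0.3923 = 2.3538.

T² ≈ 2.3538


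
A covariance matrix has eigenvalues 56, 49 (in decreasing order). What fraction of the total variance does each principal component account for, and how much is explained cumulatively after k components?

Step 1 — total variance = trace(Sigma) = Σ λ_i = 56 + 49 = 105.

Step 2 — fraction explained by component i = λ_i / Σ λ:
  PC1: 56/105 = 0.5333
  PC2: 49/105 = 0.4667

Step 3 — cumulative fraction after k components = (λ_1 + ... + λ_k) / Σ λ:
  k = 1: 56/105 = 0.5333
  k = 2: (56 + 49)/105 = 105/105 = 1

Summary (fraction, with percent):

explained: PC1 0.5333 (53.33%), PC2 0.4667 (46.67%);  cumulative: 0.5333, 1


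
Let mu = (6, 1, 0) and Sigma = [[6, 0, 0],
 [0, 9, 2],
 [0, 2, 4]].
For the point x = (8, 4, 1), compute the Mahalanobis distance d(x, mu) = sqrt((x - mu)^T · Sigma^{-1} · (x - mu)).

Step 1 — centre the observation: (x - mu) = (2, 3, 1).

Step 2 — invert Sigma (cofactor / det for 3×3, or solve directly):
  Sigma^{-1} = [[0.1667, 0, 0],
 [0, 0.125, -0.0625],
 [0, -0.0625, 0.2812]].

Step 3 — form the quadratic (x - mu)^T · Sigma^{-1} · (x - mu):
  Sigma^{-1} · (x - mu) = (0.3333, 0.3125, 0.0938).
  (x - mu)^T · [Sigma^{-1} · (x - mu)] = (2)·(0.3333) + (3)·(0.3125) + (1)·(0.0938) = 1.6979.

Step 4 — take square root: d = √(1.6979) ≈ 1.303.

d(x, mu) = √(1.6979) ≈ 1.303


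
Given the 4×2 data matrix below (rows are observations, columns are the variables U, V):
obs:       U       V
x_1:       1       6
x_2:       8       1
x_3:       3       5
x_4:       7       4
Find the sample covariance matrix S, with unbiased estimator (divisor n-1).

Step 1 — column means:
  mean(U) = (1 + 8 + 3 + 7) / 4 = 19/4 = 4.75
  mean(V) = (6 + 1 + 5 + 4) / 4 = 16/4 = 4

Step 2 — sample covariance S[i,j] = (1/(n-1)) · Σ_k (x_{k,i} - mean_i) · (x_{k,j} - mean_j), with n-1 = 3.
  S[U,U] = ((-3.75)·(-3.75) + (3.25)·(3.25) + (-1.75)·(-1.75) + (2.25)·(2.25)) / 3 = 32.75/3 = 10.9167
  S[U,V] = ((-3.75)·(2) + (3.25)·(-3) + (-1.75)·(1) + (2.25)·(0)) / 3 = -19/3 = -6.3333
  S[V,V] = ((2)·(2) + (-3)·(-3) + (1)·(1) + (0)·(0)) / 3 = 14/3 = 4.6667

S is symmetric (S[j,i] = S[i,j]). Assembling:

S = [[10.9167, -6.3333],
 [-6.3333, 4.6667]]


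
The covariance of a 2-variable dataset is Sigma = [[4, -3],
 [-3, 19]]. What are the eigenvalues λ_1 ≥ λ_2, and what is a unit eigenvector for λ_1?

Step 1 — characteristic polynomial of 2×2 Sigma:
  det(Sigma - λI) = λ² - trace · λ + det = 0.
  trace = 4 + 19 = 23, det = 4·19 - (-3)² = 67.
Step 2 — discriminant:
  Δ = trace² - 4·det = 529 - 268 = 261.
Step 3 — eigenvalues:
  λ = (trace ± √Δ)/2 = (23 ± 16.1555)/2,
  λ_1 = 19.5777,  λ_2 = 3.4223.

Step 4 — unit eigenvector for λ_1: solve (Sigma - λ_1 I)v = 0. First row:
  (4 - 19.5777)·v_x + (-3)·v_y = 0, i.e. (-15.5777)·v_x + (-3)·v_y = 0,
  so v ∝ (b, λ_1 - a) = (-3, 15.5777); multiply by -1 so the first entry is positive: u = (3, -15.5777).
  ||u|| = √((3)² + (-15.5777)²) = √(251.6662) ≈ 15.864,
  v_1 = u/||u|| ≈ (0.1891, -0.982) (||v_1|| = 1).

λ_1 = 19.5777,  λ_2 = 3.4223;  v_1 ≈ (0.1891, -0.982)


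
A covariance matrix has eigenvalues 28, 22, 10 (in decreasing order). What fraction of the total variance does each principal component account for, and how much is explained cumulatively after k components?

Step 1 — total variance = trace(Sigma) = Σ λ_i = 28 + 22 + 10 = 60.

Step 2 — fraction explained by component i = λ_i / Σ λ:
  PC1: 28/60 = 0.4667
  PC2: 22/60 = 0.3667
  PC3: 10/60 = 0.1667

Step 3 — cumulative fraction after k components = (λ_1 + ... + λ_k) / Σ λ:
  k = 1: 28/60 = 0.4667
  k = 2: (28 + 22)/60 = 50/60 = 0.8333
  k = 3: (28 + 22 + 10)/60 = 60/60 = 1

Summary (fraction, with percent):

explained: PC1 0.4667 (46.67%), PC2 0.3667 (36.67%), PC3 0.1667 (16.67%);  cumulative: 0.4667, 0.8333, 1


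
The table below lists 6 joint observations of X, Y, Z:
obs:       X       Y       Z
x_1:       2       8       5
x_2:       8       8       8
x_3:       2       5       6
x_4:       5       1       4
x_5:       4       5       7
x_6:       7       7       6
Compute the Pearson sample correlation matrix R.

Step 1 — column means:
  mean(X) = (2 + 8 + 2 + 5 + 4 + 7) / 6 = 28/6 = 4.6667
  mean(Y) = (8 + 8 + 5 + 1 + 5 + 7) / 6 = 34/6 = 5.6667
  mean(Z) = (5 + 8 + 6 + 4 + 7 + 6) / 6 = 36/6 = 6

Step 2 — sample variances and covariances s[i,j] = (1/(n-1)) · Σ_k (x_{k,i} - mean_i) · (x_{k,j} - mean_j), with n-1 = 5:
  s[X,X] = ((-2.6667)·(-2.6667) + (3.3333)·(3.3333) + (-2.6667)·(-2.6667) + (0.3333)·(0.3333) + (-0.6667)·(-0.6667) + (2.3333)·(2.3333)) / 5 = 31.3333/5 = 6.2667
  s[X,Y] = ((-2.6667)·(2.3333) + (3.3333)·(2.3333) + (-2.6667)·(-0.6667) + (0.3333)·(-4.6667) + (-0.6667)·(-0.6667) + (2.3333)·(1.3333)) / 5 = 5.3333/5 = 1.0667
  s[X,Z] = ((-2.6667)·(-1) + (3.3333)·(2) + (-2.6667)·(0) + (0.3333)·(-2) + (-0.6667)·(1) + (2.3333)·(0)) / 5 = 8/5 = 1.6
  s[Y,Y] = ((2.3333)·(2.3333) + (2.3333)·(2.3333) + (-0.6667)·(-0.6667) + (-4.6667)·(-4.6667) + (-0.6667)·(-0.6667) + (1.3333)·(1.3333)) / 5 = 35.3333/5 = 7.0667
  s[Y,Z] = ((2.3333)·(-1) + (2.3333)·(2) + (-0.6667)·(0) + (-4.6667)·(-2) + (-0.6667)·(1) + (1.3333)·(0)) / 5 = 11/5 = 2.2
  s[Z,Z] = ((-1)·(-1) + (2)·(2) + (0)·(0) + (-2)·(-2) + (1)·(1) + (0)·(0)) / 5 = 10/5 = 2
  Sample standard deviations s_i = √(s[i,i]):
  s(X) = √(6.2667) = 2.5033
  s(Y) = √(7.0667) = 2.6583
  s(Z) = √(2) = 1.4142

Step 3 — r_{ij} = s_{ij} / (s_i · s_j):
  r[X,X] = 1 (diagonal).
  r[X,Y] = 1.0667 / (2.5033 · 2.6583) = 1.0667 / 6.6547 = 0.1603
  r[X,Z] = 1.6 / (2.5033 · 1.4142) = 1.6 / 3.5402 = 0.4519
  r[Y,Y] = 1 (diagonal).
  r[Y,Z] = 2.2 / (2.6583 · 1.4142) = 2.2 / 3.7594 = 0.5852
  r[Z,Z] = 1 (diagonal).

R is symmetric with unit diagonal. Assembling:

R = [[1, 0.1603, 0.4519],
 [0.1603, 1, 0.5852],
 [0.4519, 0.5852, 1]]


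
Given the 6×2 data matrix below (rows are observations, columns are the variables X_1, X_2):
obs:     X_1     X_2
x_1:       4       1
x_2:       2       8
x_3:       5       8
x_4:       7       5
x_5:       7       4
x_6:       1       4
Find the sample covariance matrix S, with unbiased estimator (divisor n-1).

Step 1 — column means:
  mean(X_1) = (4 + 2 + 5 + 7 + 7 + 1) / 6 = 26/6 = 4.3333
  mean(X_2) = (1 + 8 + 8 + 5 + 4 + 4) / 6 = 30/6 = 5

Step 2 — sample covariance S[i,j] = (1/(n-1)) · Σ_k (x_{k,i} - mean_i) · (x_{k,j} - mean_j), with n-1 = 5.
  S[X_1,X_1] = ((-0.3333)·(-0.3333) + (-2.3333)·(-2.3333) + (0.6667)·(0.6667) + (2.6667)·(2.6667) + (2.6667)·(2.6667) + (-3.3333)·(-3.3333)) / 5 = 31.3333/5 = 6.2667
  S[X_1,X_2] = ((-0.3333)·(-4) + (-2.3333)·(3) + (0.6667)·(3) + (2.6667)·(0) + (2.6667)·(-1) + (-3.3333)·(-1)) / 5 = -3/5 = -0.6
  S[X_2,X_2] = ((-4)·(-4) + (3)·(3) + (3)·(3) + (0)·(0) + (-1)·(-1) + (-1)·(-1)) / 5 = 36/5 = 7.2

S is symmetric (S[j,i] = S[i,j]). Assembling:

S = [[6.2667, -0.6],
 [-0.6, 7.2]]


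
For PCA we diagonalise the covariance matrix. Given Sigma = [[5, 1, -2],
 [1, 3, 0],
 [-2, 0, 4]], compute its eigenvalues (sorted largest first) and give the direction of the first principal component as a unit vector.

Step 1 — characteristic polynomial p(λ) = det(λI - Sigma) = λ³ - tr·λ² + c_1·λ - det, where tr = trace, c_1 = sum of the principal 2×2 minors, det = det(Sigma):
  tr = 5 + 3 + 4 = 12,
  c_1 = (5·3 - (1)²) + (5·4 - (-2)²) + (3·4 - (0)²) = 14 + 16 + 12 = 42,
  det = 5·(3·4 - (0)²) - (1)·((1)·4 - (0)·(-2)) + (-2)·((1)·(0) - 3·(-2)) = 5·(12) - (1)·(4) + (-2)·(6) = 44.
  So p(λ) = λ³ - 12λ² + 42λ - 44.
Step 2 — look for an integer root (rational root theorem: any rational root is an integer divisor of 44). Testing λ = 2:
  p(2) = 8 - 48 + 84 - 44 = 0  ✓
  Dividing out (λ - 2): p(λ) = (λ - 2)(λ² - 10λ + 22).
Step 3 — remaining eigenvalues from the quadratic λ² - 10λ + 22 = 0:
  Δ = 10² - 4·22 = 100 - 88 = 12,  λ = (10 ± √12)/2 = (10 ± 3.4641)/2 ≈ 6.7321 or 3.2679.
  Sorted: λ_1 = 6.7321,  λ_2 = 3.2679,  λ_3 = 2  (check: sum = 12 = tr ✓).

Step 4 — unit eigenvector for λ_1 ≈ 6.7321: v spans the null space of (Sigma - λ_1 I), whose rows are
  r_1 = (-1.7321, 1, -2),  r_2 = (1, -3.7321, 0),  r_3 = (-2, 0, -2.7321).
  v is orthogonal to every row, so take v ∝ r_1 × r_2 = ((1)·(0) - (-2)·(-3.7321), (-2)·(1) - (-1.7321)·(0), (-1.7321)·(-3.7321) - (1)·(1)) ≈ (-7.4641, -2, 5.4641).
  Rescale (multiply by -1 so the first nonzero entry is positive): u = (7.4641, 2, -5.4641).
  ||u|| = √((7.4641)² + (2)² + (-5.4641)²) = √(89.5692) ≈ 9.4641,  v_1 = u/||u|| ≈ (0.7887, 0.2113, -0.5774) (||v_1|| = 1).

λ_1 = 6.7321,  λ_2 = 3.2679,  λ_3 = 2;  v_1 ≈ (0.7887, 0.2113, -0.5774)
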